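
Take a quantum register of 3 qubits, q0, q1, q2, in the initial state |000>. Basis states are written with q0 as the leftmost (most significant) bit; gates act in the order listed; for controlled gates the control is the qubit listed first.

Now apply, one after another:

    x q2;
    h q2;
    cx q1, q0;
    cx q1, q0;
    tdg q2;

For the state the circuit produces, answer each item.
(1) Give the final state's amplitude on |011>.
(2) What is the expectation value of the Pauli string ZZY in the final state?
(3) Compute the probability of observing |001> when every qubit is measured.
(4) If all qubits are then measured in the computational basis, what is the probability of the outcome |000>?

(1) The final state's coefficient on |011> equals 0. Key observation: gates 3-4 undo each other exactly, leaving only the rest of the circuit to track.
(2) The expectation value of ZZY is sqrt(2)/2.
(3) The probability of measuring |001> is 1/2.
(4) The probability of measuring |000> is 1/2.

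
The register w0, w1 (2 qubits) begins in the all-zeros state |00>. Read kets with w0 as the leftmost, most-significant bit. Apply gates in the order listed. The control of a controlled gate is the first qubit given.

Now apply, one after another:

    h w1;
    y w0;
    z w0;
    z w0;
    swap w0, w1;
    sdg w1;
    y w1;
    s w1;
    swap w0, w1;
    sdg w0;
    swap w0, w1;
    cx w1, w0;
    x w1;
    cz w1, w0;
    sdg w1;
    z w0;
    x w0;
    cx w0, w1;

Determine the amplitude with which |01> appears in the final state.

|01> carries amplitude -sqrt(2)/2 in the final state.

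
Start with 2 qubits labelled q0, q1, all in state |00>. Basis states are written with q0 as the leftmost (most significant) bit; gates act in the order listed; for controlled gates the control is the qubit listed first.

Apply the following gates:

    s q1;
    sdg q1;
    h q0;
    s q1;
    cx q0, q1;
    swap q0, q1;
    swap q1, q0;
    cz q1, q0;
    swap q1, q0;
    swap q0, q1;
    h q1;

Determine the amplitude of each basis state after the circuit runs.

The resulting statevector has amplitude 1/2 on |00>, 1/2 on |01>, -1/2 on |10>, 1/2 on |11>. Key observation: gates 1-2 undo each other exactly, leaving only the rest of the circuit to track.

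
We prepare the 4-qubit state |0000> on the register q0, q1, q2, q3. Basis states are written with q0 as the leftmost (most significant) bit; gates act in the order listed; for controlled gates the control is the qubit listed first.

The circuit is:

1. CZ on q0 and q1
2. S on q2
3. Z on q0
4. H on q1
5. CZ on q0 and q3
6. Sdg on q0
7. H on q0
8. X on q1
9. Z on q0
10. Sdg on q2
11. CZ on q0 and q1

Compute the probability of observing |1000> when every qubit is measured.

A full measurement returns |1000> with probability 1/4.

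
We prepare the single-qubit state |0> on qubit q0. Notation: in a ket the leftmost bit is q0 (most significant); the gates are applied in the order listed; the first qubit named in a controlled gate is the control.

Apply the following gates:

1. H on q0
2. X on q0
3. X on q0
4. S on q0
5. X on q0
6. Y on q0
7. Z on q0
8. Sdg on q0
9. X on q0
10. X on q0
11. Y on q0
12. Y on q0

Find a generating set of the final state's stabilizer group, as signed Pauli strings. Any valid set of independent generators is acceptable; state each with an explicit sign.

The final state is stabilized by the group generated by +X; other independent generating sets are equally valid. Key observation: steps 9-10 multiply out to the identity, so the circuit reduces to the remaining gates.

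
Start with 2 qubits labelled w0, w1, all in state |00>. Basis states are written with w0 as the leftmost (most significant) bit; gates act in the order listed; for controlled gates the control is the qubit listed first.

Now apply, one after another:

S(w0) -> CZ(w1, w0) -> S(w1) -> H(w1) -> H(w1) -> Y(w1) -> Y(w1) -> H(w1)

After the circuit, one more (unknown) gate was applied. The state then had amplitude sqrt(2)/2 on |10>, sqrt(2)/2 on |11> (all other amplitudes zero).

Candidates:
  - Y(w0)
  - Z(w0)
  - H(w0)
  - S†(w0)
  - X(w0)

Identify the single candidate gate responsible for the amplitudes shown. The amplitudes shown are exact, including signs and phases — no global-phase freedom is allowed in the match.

The applied gate was X(w0).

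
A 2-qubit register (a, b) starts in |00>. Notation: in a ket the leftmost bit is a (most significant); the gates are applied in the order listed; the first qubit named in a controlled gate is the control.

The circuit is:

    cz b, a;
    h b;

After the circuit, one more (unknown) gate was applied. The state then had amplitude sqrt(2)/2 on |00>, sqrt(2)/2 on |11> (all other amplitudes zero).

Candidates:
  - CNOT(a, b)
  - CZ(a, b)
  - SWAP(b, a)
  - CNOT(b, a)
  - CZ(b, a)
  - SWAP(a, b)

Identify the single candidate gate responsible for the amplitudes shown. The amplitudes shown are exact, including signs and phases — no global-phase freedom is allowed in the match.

The applied gate was CNOT(b, a).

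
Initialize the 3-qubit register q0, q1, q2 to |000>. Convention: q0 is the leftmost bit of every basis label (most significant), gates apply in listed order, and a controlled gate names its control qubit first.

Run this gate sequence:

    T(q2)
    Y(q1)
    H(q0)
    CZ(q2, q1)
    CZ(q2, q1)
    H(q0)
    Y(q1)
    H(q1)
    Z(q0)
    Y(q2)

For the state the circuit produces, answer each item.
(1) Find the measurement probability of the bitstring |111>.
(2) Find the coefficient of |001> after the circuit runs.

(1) Outcome |111> occurs with probability 0.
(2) |001> carries amplitude sqrt(2)*I/2 in the final state.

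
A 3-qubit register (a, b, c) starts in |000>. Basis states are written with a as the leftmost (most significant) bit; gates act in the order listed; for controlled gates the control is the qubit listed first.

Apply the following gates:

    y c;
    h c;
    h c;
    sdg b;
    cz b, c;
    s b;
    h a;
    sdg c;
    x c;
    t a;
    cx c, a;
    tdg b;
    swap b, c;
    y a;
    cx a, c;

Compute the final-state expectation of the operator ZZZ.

The expectation value of ZZZ is 1.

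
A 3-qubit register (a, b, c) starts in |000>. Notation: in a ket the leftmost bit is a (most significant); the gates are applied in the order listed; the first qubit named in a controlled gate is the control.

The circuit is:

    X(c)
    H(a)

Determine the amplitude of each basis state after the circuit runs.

The resulting statevector has amplitude sqrt(2)/2 on |001>, sqrt(2)/2 on |101>, and 0 on every other basis state.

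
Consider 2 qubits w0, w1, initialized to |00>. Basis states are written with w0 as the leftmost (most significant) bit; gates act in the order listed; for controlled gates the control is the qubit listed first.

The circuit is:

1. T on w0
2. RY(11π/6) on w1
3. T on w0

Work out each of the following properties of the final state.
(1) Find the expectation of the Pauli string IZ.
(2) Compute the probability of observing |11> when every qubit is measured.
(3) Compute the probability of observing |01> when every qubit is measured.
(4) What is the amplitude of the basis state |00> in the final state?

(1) The observable IZ averages to sqrt(3)/2.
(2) The probability of measuring |11> is 0.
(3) A full measurement returns |01> with probability 1/2 - sqrt(3)/4.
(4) The amplitude on |00> is -sqrt(6)/4 - sqrt(2)/4.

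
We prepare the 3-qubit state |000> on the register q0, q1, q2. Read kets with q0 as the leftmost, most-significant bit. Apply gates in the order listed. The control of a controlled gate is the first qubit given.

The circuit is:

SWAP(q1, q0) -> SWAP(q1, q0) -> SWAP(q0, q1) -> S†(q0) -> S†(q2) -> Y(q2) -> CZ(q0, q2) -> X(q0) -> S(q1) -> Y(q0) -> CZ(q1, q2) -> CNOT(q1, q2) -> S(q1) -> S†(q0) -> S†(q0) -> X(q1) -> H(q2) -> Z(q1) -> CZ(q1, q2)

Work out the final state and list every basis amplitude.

The resulting statevector has amplitude -sqrt(2)/2 on |010>, -sqrt(2)/2 on |011>, and 0 on every other basis state.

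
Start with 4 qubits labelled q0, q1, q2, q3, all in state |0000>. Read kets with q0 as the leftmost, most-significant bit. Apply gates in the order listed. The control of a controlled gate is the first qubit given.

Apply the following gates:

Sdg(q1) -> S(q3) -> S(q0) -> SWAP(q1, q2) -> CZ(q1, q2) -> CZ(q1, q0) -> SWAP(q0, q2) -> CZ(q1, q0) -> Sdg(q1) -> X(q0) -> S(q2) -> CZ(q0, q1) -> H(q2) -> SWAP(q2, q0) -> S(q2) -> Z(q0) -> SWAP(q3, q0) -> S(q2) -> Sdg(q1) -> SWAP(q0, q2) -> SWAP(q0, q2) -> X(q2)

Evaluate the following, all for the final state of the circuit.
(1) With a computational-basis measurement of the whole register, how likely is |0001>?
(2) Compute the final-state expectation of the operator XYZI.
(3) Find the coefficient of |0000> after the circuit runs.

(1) A full measurement returns |0001> with probability 1/2.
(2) The expectation value of XYZI is 0.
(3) The amplitude on |0000> is -sqrt(2)/2.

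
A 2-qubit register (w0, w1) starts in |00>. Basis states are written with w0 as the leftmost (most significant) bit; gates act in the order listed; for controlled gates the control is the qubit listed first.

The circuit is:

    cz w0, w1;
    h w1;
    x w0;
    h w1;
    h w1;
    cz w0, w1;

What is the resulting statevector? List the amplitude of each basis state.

The resulting statevector has amplitude 0 on |00>, 0 on |01>, sqrt(2)/2 on |10>, -sqrt(2)/2 on |11>.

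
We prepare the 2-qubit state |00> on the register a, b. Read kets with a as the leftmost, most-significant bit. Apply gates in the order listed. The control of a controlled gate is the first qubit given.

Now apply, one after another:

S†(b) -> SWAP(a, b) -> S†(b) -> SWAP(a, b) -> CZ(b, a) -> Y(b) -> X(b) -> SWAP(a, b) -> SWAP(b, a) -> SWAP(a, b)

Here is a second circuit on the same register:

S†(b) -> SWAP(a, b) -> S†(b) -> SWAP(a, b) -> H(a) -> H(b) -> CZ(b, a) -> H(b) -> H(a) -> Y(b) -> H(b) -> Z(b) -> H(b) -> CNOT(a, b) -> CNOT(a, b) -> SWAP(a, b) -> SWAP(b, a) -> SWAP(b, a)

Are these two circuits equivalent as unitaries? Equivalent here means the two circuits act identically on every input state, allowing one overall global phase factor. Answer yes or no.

No: there is an input state on which the two circuits produce genuinely different outputs (not merely differing by a phase).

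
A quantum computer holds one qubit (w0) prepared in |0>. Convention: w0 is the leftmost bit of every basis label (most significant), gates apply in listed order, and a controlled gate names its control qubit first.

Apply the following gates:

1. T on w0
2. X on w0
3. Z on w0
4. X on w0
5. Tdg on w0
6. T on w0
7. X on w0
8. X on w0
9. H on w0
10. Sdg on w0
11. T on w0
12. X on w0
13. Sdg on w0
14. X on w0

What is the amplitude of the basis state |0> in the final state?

The amplitude on |0> is sqrt(2)*I/2.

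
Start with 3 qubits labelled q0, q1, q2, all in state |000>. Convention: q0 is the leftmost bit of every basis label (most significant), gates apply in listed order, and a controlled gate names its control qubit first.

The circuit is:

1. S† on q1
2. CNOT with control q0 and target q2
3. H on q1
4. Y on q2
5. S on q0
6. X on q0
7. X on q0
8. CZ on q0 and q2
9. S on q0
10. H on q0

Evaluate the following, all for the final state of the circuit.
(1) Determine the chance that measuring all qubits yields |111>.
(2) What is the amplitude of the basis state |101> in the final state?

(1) A full measurement returns |111> with probability 1/4.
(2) |101> carries amplitude I/2 in the final state.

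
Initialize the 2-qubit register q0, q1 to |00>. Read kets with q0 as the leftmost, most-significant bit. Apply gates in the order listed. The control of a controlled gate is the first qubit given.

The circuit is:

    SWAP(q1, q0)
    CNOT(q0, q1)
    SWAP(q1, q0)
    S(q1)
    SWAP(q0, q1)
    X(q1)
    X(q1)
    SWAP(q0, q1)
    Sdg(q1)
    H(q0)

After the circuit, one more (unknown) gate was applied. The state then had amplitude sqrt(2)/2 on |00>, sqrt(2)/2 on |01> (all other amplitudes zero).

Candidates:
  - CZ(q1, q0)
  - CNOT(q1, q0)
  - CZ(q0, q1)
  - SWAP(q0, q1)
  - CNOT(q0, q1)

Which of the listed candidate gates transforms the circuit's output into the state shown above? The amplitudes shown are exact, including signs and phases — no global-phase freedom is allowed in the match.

The applied gate was SWAP(q0, q1). Key observation: the block from step 4 through step 9 cancels to the identity and can be dropped.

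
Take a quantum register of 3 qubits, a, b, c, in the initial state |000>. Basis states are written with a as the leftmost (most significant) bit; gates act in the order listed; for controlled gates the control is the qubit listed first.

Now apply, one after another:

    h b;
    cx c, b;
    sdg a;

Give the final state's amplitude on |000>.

The amplitude on |000> is sqrt(2)/2.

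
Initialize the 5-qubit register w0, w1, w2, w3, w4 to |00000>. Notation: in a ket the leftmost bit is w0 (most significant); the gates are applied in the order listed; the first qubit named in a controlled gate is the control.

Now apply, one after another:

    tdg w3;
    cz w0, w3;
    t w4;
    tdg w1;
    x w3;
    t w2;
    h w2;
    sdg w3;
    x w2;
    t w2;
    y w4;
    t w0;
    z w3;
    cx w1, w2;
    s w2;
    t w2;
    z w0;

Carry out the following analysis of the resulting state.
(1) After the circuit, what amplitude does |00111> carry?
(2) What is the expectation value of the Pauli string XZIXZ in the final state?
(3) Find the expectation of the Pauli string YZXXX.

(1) The amplitude on |00111> is sqrt(2)/2.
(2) In the final state, XZIXZ has expectation 0.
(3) The observable YZXXX averages to 0.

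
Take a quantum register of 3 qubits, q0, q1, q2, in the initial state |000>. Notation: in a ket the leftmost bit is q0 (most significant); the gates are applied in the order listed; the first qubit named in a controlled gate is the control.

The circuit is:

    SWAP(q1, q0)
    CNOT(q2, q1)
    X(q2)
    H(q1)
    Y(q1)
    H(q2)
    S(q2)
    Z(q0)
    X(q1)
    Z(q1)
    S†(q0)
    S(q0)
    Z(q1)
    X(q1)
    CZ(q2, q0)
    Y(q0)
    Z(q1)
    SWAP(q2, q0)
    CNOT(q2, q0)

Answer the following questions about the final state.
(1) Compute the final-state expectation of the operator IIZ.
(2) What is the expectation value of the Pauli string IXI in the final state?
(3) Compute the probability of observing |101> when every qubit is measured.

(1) The observable IIZ averages to -1. Key observation: the block from step 9 through step 14 cancels to the identity and can be dropped.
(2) The expectation value of IXI is 1.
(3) A full measurement returns |101> with probability 1/4.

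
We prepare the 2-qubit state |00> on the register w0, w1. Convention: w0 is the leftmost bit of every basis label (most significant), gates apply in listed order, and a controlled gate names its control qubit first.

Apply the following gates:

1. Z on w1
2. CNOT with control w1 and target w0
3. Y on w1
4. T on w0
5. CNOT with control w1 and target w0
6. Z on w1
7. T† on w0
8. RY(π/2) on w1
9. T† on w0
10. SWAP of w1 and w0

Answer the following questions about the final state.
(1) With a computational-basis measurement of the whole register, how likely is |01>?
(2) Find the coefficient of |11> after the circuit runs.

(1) A full measurement returns |01> with probability 1/2.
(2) The amplitude on |11> is -sqrt(2)/2.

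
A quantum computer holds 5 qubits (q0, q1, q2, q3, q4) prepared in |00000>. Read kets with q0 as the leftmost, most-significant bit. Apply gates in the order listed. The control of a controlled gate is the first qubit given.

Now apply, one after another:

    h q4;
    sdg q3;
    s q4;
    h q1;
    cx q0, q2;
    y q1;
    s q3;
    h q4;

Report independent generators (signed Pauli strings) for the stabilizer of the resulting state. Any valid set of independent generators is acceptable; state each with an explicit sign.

The stabilizer group can be generated by -IXIII, -IIIIY, +ZIIII, +IIZII, +IIIZI, among other valid generating sets.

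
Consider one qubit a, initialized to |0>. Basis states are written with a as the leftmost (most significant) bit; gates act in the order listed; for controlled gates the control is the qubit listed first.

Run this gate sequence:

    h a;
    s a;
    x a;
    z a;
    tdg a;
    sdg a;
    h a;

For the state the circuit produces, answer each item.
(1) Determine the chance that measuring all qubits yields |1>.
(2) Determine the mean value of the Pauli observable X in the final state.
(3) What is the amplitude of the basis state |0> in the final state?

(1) Outcome |1> occurs with probability 1/2 - sqrt(2)/4.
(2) The expectation value of X is 0.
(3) The amplitude on |0> is exp(I*pi/4)/2 + I/2.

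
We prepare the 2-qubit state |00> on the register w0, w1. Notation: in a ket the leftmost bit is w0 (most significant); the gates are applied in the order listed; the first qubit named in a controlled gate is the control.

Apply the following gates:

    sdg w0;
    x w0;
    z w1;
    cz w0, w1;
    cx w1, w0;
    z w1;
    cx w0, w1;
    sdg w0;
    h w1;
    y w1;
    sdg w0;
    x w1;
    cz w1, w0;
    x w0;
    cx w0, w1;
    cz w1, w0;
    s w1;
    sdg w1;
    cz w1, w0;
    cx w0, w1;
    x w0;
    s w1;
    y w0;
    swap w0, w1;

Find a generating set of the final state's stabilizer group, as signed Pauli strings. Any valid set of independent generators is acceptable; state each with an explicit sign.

One valid set of independent stabilizer generators is -YI, +IZ (any independent generating set of the same group is equally correct). Key observation: gates 14-21 undo each other exactly, leaving only the rest of the circuit to track.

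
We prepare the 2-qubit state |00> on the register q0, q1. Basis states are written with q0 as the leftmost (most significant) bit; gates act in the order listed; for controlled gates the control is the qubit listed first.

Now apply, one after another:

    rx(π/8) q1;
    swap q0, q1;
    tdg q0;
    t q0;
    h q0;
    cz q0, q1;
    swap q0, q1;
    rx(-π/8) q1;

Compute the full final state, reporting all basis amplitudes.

The resulting statevector has amplitude sqrt(2*sqrt(2) + 4)/4 on |00>, sqrt(2)/2 + sqrt(2)*I*sqrt(2 - sqrt(2))/4 on |01>, 0 on |10>, 0 on |11>.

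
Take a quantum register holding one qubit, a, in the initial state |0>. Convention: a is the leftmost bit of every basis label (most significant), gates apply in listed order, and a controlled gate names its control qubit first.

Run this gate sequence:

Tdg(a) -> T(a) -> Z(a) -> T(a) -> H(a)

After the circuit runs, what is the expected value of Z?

The observable Z averages to 0.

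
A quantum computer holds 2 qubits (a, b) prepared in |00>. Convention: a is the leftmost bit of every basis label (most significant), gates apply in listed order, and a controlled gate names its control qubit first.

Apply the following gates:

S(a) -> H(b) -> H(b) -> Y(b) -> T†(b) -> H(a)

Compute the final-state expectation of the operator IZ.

The observable IZ averages to -1.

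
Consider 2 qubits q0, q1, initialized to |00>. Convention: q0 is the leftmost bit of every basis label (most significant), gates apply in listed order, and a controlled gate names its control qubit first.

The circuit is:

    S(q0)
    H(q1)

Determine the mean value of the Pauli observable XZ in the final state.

The expectation value of XZ is 0.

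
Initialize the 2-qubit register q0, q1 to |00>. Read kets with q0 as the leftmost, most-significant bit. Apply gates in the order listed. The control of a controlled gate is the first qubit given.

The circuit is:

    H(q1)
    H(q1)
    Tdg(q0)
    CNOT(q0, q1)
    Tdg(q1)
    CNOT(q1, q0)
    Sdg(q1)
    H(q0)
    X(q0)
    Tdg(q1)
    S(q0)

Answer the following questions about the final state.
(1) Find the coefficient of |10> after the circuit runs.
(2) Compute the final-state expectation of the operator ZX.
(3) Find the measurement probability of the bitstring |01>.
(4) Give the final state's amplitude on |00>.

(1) The amplitude on |10> is sqrt(2)*I/2.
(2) In the final state, ZX has expectation 0.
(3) A full measurement returns |01> with probability 0.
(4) |00> carries amplitude sqrt(2)/2 in the final state.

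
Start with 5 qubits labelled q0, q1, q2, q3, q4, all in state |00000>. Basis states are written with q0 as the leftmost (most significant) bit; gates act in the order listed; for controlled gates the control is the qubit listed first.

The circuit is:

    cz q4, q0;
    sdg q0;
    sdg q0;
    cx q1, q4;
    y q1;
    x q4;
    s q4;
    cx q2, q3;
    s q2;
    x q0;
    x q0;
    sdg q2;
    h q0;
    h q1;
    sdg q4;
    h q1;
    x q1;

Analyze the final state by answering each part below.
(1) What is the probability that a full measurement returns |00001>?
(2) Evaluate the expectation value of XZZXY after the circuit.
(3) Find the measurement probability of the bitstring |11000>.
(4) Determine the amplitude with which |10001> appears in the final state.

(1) A full measurement returns |00001> with probability 1/2. Key observation: steps 9-12 multiply out to the identity, so the circuit reduces to the remaining gates.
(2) The expectation value of XZZXY is 0.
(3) The probability of measuring |11000> is 0.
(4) The final state's coefficient on |10001> equals sqrt(2)*I/2.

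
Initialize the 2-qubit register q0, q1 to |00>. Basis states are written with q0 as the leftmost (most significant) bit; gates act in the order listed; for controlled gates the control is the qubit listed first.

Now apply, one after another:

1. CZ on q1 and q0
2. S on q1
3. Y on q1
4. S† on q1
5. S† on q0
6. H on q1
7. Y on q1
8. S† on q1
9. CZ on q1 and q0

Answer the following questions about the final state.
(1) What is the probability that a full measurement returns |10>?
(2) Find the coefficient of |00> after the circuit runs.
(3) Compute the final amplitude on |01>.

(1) Outcome |10> occurs with probability 0.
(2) The final state's coefficient on |00> equals sqrt(2)*I/2.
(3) The amplitude on |01> is sqrt(2)/2.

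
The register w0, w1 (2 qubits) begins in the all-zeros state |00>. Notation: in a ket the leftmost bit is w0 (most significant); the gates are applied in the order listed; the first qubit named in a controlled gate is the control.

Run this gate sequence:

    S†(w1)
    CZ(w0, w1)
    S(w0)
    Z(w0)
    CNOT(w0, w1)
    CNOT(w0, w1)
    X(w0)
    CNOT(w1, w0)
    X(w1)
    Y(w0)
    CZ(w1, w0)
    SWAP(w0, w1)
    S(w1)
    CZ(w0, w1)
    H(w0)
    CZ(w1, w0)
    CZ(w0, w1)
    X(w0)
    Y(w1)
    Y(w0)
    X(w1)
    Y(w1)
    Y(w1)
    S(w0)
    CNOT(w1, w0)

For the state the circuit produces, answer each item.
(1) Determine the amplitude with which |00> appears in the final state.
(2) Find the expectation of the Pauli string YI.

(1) |00> carries amplitude -sqrt(2)*I/2 in the final state.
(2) The expectation value of YI is 1.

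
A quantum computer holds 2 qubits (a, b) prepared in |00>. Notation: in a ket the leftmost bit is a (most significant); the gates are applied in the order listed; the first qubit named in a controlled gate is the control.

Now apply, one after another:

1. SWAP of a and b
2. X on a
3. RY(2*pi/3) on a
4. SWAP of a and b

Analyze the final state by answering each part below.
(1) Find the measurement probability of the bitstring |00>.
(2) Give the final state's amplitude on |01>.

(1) Outcome |00> occurs with probability 3/4.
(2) The amplitude on |01> is 1/2.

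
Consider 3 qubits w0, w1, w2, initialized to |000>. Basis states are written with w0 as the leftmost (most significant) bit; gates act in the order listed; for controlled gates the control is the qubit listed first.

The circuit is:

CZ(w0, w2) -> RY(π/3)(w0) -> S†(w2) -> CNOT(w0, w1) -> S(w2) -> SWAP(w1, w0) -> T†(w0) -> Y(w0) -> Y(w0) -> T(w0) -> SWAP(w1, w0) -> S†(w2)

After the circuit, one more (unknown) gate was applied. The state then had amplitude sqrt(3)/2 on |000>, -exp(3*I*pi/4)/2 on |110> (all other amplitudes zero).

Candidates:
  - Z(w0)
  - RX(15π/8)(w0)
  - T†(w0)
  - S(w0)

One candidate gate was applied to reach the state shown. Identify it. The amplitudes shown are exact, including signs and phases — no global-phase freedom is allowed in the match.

The applied gate was T†(w0).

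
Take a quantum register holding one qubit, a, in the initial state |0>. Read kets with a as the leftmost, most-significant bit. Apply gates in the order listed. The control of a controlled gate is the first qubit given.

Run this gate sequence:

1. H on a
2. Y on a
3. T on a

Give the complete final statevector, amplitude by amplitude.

The final amplitudes are -sqrt(2)*I/2 on |0>, sqrt(2)*exp(3*I*pi/4)/2 on |1>.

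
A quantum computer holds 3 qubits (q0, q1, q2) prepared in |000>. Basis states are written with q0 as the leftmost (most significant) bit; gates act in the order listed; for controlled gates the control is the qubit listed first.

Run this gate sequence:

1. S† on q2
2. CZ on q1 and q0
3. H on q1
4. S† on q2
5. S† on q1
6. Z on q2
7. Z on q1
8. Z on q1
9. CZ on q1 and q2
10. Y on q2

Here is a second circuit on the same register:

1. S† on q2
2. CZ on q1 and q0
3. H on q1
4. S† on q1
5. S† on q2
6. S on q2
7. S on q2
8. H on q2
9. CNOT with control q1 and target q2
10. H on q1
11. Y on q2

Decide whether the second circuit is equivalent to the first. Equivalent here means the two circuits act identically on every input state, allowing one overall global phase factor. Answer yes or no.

No: there is an input state on which the two circuits produce genuinely different outputs (not merely differing by a phase).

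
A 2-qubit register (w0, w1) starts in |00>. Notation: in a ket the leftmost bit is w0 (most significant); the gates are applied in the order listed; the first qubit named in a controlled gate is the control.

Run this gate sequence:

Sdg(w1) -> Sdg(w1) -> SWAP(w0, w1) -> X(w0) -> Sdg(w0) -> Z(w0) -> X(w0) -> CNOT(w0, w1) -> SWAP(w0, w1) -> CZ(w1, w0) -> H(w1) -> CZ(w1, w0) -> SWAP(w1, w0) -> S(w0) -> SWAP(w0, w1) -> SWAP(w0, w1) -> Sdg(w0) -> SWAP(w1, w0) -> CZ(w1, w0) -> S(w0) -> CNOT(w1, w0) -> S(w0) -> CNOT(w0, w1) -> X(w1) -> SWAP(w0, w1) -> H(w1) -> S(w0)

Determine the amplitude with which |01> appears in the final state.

The final state's coefficient on |01> equals 0. Key observation: steps 12-19 multiply out to the identity, so the circuit reduces to the remaining gates.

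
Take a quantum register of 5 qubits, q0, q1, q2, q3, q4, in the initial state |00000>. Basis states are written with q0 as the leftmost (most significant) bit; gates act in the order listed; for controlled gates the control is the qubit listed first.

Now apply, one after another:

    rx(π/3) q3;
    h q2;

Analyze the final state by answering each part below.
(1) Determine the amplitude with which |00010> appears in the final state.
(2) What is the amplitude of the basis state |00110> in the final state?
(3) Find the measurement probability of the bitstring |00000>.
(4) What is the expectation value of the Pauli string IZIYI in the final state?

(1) The amplitude on |00010> is -sqrt(2)*I/4.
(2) |00110> carries amplitude -sqrt(2)*I/4 in the final state.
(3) The probability of measuring |00000> is 3/8.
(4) The observable IZIYI averages to -sqrt(3)/2.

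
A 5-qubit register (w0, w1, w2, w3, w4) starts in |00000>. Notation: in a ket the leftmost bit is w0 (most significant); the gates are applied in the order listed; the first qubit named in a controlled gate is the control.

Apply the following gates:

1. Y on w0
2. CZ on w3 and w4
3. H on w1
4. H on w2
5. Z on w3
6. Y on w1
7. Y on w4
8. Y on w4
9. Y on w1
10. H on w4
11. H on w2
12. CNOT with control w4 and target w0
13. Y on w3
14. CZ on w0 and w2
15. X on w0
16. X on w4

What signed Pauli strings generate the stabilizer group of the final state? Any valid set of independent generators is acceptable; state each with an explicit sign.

One valid set of independent stabilizer generators is +XIIIX, +IXIII, -ZIIIZ, +IIZII, -IIIZI (any independent generating set of the same group is equally correct). Key observation: steps 6-9 multiply out to the identity, so the circuit reduces to the remaining gates.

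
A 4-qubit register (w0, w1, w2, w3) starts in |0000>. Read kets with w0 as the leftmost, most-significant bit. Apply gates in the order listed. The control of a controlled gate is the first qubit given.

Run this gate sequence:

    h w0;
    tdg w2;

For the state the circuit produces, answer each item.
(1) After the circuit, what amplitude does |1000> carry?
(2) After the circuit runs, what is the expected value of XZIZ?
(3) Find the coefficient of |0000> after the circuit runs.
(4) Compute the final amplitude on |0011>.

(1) |1000> carries amplitude sqrt(2)/2 in the final state.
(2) The observable XZIZ averages to 1.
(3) |0000> carries amplitude sqrt(2)/2 in the final state.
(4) The final state's coefficient on |0011> equals 0.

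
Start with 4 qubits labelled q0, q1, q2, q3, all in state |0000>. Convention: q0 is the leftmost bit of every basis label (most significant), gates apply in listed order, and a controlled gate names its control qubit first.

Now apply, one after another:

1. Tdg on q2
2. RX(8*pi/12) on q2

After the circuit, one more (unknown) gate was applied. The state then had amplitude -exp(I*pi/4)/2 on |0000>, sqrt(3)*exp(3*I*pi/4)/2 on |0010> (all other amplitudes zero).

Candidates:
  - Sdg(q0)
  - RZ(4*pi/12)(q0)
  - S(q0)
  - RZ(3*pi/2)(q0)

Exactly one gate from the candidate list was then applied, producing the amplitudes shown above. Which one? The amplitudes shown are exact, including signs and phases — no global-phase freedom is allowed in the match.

The applied gate was RZ(3*pi/2)(q0).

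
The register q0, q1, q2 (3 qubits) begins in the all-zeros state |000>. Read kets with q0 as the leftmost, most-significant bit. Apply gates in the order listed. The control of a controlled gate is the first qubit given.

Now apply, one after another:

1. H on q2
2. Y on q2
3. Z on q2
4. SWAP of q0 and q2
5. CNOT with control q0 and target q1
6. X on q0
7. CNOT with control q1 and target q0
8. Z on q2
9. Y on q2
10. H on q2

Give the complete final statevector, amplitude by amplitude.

The resulting statevector has amplitude 0 on |000>, 0 on |001>, 0 on |010>, 0 on |011>, 1/2 on |100>, -1/2 on |101>, 1/2 on |110>, -1/2 on |111>.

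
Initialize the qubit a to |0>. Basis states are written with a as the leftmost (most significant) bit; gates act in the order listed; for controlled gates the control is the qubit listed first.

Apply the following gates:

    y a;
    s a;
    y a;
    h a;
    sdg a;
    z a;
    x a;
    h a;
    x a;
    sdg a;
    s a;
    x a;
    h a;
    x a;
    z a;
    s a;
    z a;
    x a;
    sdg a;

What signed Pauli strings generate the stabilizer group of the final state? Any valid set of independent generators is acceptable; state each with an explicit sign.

The final state is stabilized by the group generated by +Y; other independent generating sets are equally valid. Key observation: steps 7-14 multiply out to the identity, so the circuit reduces to the remaining gates.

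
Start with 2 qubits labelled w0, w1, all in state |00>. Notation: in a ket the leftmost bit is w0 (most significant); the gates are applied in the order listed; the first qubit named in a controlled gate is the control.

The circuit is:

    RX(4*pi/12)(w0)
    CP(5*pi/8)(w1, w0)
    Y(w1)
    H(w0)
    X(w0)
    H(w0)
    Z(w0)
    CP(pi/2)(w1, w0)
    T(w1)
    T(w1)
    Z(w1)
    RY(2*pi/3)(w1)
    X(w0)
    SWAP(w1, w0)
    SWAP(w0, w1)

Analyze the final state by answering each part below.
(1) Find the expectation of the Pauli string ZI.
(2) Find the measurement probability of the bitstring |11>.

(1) The observable ZI averages to -1/2. Key observation: the block from step 4 through step 7 cancels to the identity and can be dropped.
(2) A full measurement returns |11> with probability 3/16.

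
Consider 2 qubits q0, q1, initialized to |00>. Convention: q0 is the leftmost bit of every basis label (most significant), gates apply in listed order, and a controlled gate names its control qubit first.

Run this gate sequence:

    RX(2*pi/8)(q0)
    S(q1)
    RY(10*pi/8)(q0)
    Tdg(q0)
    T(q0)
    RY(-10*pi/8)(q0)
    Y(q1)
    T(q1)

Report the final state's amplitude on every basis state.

After the circuit, the state carries amplitude 0 on |00>, sqrt(sqrt(2) + 2)*exp(3*I*pi/4)/2 on |01>, 0 on |10>, sqrt(2 - sqrt(2))*exp(I*pi/4)/2 on |11>. Key observation: gates 3-6 undo each other exactly, leaving only the rest of the circuit to track.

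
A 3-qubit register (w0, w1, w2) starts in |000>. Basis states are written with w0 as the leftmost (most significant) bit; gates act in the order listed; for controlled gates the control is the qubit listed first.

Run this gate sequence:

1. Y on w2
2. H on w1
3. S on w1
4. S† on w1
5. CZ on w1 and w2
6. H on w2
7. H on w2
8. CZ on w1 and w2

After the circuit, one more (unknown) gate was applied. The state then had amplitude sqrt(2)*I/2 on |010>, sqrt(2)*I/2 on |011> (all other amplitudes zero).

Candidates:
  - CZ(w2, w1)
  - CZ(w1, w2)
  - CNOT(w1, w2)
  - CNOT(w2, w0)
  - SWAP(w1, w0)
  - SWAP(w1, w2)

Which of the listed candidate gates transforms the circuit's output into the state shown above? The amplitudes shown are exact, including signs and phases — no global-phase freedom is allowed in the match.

It was SWAP(w1, w2) that produced the state shown. Key observation: the block from step 5 through step 8 cancels to the identity and can be dropped.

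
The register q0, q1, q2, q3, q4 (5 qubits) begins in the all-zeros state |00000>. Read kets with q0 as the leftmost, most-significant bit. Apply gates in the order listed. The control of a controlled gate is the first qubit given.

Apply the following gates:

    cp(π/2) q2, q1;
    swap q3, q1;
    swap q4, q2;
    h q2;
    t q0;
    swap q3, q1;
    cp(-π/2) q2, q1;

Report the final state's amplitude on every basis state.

After the circuit, the state carries amplitude sqrt(2)/2 on |00000>, sqrt(2)/2 on |00100>, and 0 on every other basis state.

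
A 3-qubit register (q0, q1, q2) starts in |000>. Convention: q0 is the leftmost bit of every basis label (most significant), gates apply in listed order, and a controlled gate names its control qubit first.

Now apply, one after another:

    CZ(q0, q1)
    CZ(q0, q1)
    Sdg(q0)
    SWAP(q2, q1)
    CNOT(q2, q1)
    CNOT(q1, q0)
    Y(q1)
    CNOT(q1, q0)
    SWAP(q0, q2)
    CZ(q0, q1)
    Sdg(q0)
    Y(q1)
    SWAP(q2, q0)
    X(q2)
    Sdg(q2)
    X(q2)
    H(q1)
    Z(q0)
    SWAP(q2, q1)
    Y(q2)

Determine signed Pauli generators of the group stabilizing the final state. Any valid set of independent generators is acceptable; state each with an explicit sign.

One valid set of independent stabilizer generators is -IIX, -ZII, +IZI (any independent generating set of the same group is equally correct). Key observation: gates 1-2 undo each other exactly, leaving only the rest of the circuit to track.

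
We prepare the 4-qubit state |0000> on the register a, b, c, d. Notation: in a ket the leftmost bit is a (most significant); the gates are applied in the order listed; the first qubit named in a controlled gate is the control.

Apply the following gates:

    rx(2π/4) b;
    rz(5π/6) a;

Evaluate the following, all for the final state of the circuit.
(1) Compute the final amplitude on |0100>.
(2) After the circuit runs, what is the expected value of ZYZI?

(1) The amplitude on |0100> is -sqrt(2)*exp(I*pi/12)/2.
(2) The observable ZYZI averages to -1.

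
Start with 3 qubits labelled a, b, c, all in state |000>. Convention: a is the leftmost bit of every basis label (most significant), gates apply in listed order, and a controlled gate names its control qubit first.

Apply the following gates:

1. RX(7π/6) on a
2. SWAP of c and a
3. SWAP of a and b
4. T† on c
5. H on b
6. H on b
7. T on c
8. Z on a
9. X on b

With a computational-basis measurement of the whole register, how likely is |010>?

Outcome |010> occurs with probability 1/2 - sqrt(3)/4. Key observation: steps 4-7 multiply out to the identity, so the circuit reduces to the remaining gates.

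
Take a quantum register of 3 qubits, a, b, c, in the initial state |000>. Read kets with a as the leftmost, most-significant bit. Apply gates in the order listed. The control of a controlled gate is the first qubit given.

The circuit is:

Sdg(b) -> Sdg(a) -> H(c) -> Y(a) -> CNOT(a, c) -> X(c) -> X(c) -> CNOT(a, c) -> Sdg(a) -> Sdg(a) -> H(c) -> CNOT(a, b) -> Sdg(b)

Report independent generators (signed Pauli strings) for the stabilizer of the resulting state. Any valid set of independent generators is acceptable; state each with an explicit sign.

The final state is stabilized by the group generated by -ZII, -IZI, +IIZ; other independent generating sets are equally valid. Key observation: steps 5-8 multiply out to the identity, so the circuit reduces to the remaining gates.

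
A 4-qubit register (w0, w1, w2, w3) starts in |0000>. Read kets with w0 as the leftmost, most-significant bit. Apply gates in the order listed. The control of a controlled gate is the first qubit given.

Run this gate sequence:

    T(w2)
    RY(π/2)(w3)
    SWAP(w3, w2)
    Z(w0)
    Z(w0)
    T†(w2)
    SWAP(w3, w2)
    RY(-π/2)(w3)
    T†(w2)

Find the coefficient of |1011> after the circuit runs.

|1011> carries amplitude 0 in the final state.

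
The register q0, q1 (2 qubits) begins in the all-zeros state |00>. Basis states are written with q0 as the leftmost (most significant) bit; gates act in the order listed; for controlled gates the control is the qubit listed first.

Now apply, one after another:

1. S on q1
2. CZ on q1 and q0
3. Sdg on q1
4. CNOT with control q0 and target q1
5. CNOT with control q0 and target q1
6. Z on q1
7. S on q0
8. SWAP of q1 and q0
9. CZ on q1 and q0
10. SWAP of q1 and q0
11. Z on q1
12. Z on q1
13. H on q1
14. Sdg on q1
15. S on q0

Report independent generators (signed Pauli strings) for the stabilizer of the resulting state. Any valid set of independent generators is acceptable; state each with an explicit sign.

The stabilizer group can be generated by -IY, +ZI, among other valid generating sets.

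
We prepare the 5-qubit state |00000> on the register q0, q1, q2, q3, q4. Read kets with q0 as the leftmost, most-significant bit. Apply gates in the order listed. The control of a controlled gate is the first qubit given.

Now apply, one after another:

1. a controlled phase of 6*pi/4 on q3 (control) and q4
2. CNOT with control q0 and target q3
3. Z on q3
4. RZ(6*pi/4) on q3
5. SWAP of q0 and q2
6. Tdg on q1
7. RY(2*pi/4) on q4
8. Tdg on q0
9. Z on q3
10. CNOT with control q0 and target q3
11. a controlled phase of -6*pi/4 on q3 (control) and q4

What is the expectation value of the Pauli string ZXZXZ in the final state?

In the final state, ZXZXZ has expectation 0.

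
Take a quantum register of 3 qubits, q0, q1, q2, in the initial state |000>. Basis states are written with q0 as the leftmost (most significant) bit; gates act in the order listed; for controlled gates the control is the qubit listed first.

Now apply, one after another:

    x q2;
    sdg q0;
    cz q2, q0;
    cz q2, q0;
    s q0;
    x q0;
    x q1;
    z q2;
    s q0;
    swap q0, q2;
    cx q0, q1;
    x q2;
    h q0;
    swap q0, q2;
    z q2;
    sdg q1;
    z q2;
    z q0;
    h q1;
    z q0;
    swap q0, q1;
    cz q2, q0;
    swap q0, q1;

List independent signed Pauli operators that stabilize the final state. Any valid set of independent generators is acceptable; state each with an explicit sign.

The stabilizer group can be generated by +IXZ, -IZX, +ZII, among other valid generating sets.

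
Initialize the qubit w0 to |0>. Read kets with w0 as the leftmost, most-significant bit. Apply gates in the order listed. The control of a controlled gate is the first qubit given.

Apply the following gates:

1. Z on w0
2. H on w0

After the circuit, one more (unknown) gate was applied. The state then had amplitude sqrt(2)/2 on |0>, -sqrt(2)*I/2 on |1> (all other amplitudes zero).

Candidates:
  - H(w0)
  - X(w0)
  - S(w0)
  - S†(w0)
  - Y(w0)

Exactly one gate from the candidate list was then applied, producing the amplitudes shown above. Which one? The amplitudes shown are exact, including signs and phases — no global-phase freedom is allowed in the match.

The unique candidate consistent with the amplitudes is S†(w0).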